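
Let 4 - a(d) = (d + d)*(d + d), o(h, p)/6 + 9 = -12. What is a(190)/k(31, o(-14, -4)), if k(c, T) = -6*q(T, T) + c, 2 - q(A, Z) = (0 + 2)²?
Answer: -144396/43 ≈ -3358.0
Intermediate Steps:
o(h, p) = -126 (o(h, p) = -54 + 6*(-12) = -54 - 72 = -126)
q(A, Z) = -2 (q(A, Z) = 2 - (0 + 2)² = 2 - 1*2² = 2 - 1*4 = 2 - 4 = -2)
a(d) = 4 - 4*d² (a(d) = 4 - (d + d)*(d + d) = 4 - 2*d*2*d = 4 - 4*d²)
k(c, T) = 12 + c (k(c, T) = -6*(-2) + c = 12 + c)
a(190)/k(31, o(-14, -4)) = (4 - 4*190²)/(12 + 31) = (4 - 4*36100)/43 = (4 - 144400)*(1/43) = -144396*1/43 = -144396/43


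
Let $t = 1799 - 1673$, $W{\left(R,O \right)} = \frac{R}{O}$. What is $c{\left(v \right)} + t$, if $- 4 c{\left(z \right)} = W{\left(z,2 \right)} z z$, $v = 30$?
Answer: $-3249$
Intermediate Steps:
$t = 126$
$c{\left(z \right)} = - \frac{z^{3}}{8}$ ($c{\left(z \right)} = - \frac{\frac{z}{2} z z}{4} = - \frac{\frac{z^{2}}{2} z}{4} = - \frac{\frac{1}{2} z^{3}}{4} = - \frac{z^{3}}{8}$)
$c{\left(v \right)} + t = - \frac{30^{3}}{8} + 126 = \left(- \frac{1}{8}\right) 27000 + 126 = -3375 + 126 = -3249$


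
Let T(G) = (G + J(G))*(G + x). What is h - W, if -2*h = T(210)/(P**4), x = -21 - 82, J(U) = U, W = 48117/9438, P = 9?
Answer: -58640833/6880302 ≈ -8.5230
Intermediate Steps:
W = 16039/3146 (W = 48117*(1/9438) = 16039/3146 ≈ 5.0982)
x = -103
T(G) = 2*G*(-103 + G) (T(G) = (G + G)*(G - 103) = (2*G)*(-103 + G) = 2*G*(-103 + G))
h = -7490/2187 (h = -2*210*(-103 + 210)/(2*(9**4)) = -2*210*107/(2*6561) = -22470/6561 = -1/2*14980/2187 = -7490/2187 ≈ -3.4248)
h - W = -7490/2187 - 1*16039/3146 = -7490/2187 - 16039/3146 = -58640833/6880302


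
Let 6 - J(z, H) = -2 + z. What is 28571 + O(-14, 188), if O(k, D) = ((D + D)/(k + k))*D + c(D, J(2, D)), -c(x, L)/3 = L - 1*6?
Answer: 182325/7 ≈ 26046.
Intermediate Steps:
J(z, H) = 8 - z (J(z, H) = 6 - (-2 + z) = 6 + (2 - z) = 8 - z)
c(x, L) = 18 - 3*L (c(x, L) = -3*(L - 1*6) = -3*(L - 6) = -3*(-6 + L) = 18 - 3*L)
O(k, D) = D²/k (O(k, D) = ((D + D)/(k + k))*D + (18 - 3*(8 - 1*2)) = ((2*D)/((2*k)))*D + (18 - 3*(8 - 2)) = ((2*D)*(1/(2*k)))*D + (18 - 3*6) = (D/k)*D + (18 - 18) = D²/k + 0 = D²/k)
28571 + O(-14, 188) = 28571 + 188²/(-14) = 28571 + 35344*(-1/14) = 28571 - 17672/7 = 182325/7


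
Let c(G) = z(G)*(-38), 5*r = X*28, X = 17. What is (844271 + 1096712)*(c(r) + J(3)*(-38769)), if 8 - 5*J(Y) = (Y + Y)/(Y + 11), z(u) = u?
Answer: -4234007909659/35 ≈ -1.2097e+11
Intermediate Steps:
J(Y) = 8/5 - 2*Y/(5*(11 + Y)) (J(Y) = 8/5 - (Y + Y)/(5*(Y + 11)) = 8/5 - 2*Y/(5*(11 + Y)))
r = 476/5 (r = (17*28)/5 = (⅕)*476 = 476/5 ≈ 95.200)
c(G) = -38*G (c(G) = G*(-38) = -38*G)
(844271 + 1096712)*(c(r) + J(3)*(-38769)) = (844271 + 1096712)*(-38*476/5 + (2*(44 + 3*3)/(5*(11 + 3)))*(-38769)) = 1940983*(-18088/5 + ((⅖)*(44 + 9)/14)*(-38769)) = 1940983*(-18088/5 + ((⅖)*(1/14)*53)*(-38769)) = 1940983*(-18088/5 + (53/35)*(-38769)) = 1940983*(-18088/5 - 2054757/35) = 1940983*(-2181373/35) = -4234007909659/35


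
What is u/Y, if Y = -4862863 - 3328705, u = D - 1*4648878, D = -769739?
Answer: 5418617/8191568 ≈ 0.66149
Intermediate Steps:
u = -5418617 (u = -769739 - 1*4648878 = -769739 - 4648878 = -5418617)
Y = -8191568
u/Y = -5418617/(-8191568) = -5418617*(-1/8191568) = 5418617/8191568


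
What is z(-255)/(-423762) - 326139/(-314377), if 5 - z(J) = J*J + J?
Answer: 158565941323/133221026274 ≈ 1.1902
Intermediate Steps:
z(J) = 5 - J - J**2 (z(J) = 5 - (J*J + J) = 5 - (J**2 + J) = 5 - (J + J**2) = 5 + (-J - J**2) = 5 - J - J**2)
z(-255)/(-423762) - 326139/(-314377) = (5 - 1*(-255) - 1*(-255)**2)/(-423762) - 326139/(-314377) = (5 + 255 - 1*65025)*(-1/423762) - 326139*(-1/314377) = (5 + 255 - 65025)*(-1/423762) + 326139/314377 = -64765*(-1/423762) + 326139/314377 = 64765/423762 + 326139/314377 = 158565941323/133221026274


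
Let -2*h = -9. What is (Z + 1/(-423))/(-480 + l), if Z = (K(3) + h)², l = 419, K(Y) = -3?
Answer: -3803/103212 ≈ -0.036847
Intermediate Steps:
h = 9/2 (h = -½*(-9) = 9/2 ≈ 4.5000)
Z = 9/4 (Z = (-3 + 9/2)² = (3/2)² = 9/4 ≈ 2.2500)
(Z + 1/(-423))/(-480 + l) = (9/4 + 1/(-423))/(-480 + 419) = (9/4 - 1/423)/(-61) = (3803/1692)*(-1/61) = -3803/103212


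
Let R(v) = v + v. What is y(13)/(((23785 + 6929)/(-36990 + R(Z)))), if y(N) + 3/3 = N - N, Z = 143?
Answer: 18352/15357 ≈ 1.1950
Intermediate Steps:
R(v) = 2*v
y(N) = -1 (y(N) = -1 + (N - N) = -1 + 0 = -1)
y(13)/(((23785 + 6929)/(-36990 + R(Z)))) = -1/((23785 + 6929)/(-36990 + 2*143)) = -1/(30714/(-36990 + 286)) = -1/(30714/(-36704)) = -1/(30714*(-1/36704)) = -1/(-15357/18352) = -1*(-18352/15357) = 18352/15357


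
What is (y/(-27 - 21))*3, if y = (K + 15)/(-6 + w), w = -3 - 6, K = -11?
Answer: 1/60 ≈ 0.016667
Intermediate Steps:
w = -9
y = -4/15 (y = (-11 + 15)/(-6 - 9) = 4/(-15) = 4*(-1/15) = -4/15 ≈ -0.26667)
(y/(-27 - 21))*3 = (-4/15/(-27 - 21))*3 = (-4/15/(-48))*3 = -1/48*(-4/15)*3 = (1/180)*3 = 1/60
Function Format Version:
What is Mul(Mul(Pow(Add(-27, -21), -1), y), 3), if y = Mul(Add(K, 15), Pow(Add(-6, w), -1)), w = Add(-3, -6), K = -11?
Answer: Rational(1, 60) ≈ 0.016667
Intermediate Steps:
w = -9
y = Rational(-4, 15) (y = Mul(Add(-11, 15), Pow(Add(-6, -9), -1)) = Mul(4, Pow(-15, -1)) = Mul(4, Rational(-1, 15)) = Rational(-4, 15) ≈ -0.26667)
Mul(Mul(Pow(Add(-27, -21), -1), y), 3) = Mul(Mul(Pow(Add(-27, -21), -1), Rational(-4, 15)), 3) = Mul(Mul(Pow(-48, -1), Rational(-4, 15)), 3) = Mul(Mul(Rational(-1, 48), Rational(-4, 15)), 3) = Mul(Rational(1, 180), 3) = Rational(1, 60)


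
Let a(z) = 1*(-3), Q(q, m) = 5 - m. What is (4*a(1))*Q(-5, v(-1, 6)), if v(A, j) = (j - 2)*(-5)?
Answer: -300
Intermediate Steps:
v(A, j) = 10 - 5*j (v(A, j) = (-2 + j)*(-5) = 10 - 5*j)
a(z) = -3
(4*a(1))*Q(-5, v(-1, 6)) = (4*(-3))*(5 - (10 - 5*6)) = -12*(5 - (10 - 30)) = -12*(5 - 1*(-20)) = -12*(5 + 20) = -12*25 = -300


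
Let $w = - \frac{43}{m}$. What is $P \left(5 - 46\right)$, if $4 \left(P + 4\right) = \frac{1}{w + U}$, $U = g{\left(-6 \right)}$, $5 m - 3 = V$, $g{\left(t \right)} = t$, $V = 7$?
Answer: $\frac{18081}{110} \approx 164.37$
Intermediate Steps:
$m = 2$ ($m = \frac{3}{5} + \frac{1}{5} \cdot 7 = \frac{3}{5} + \frac{7}{5} = 2$)
$w = - \frac{43}{2} \approx -21.5$
$U = -6$
$P = - \frac{441}{110}$ ($P = -4 + \frac{1}{4 \left(- \frac{43}{2} - 6\right)} = -4 + \frac{1}{4 \left(- \frac{55}{2}\right)} = -4 + \frac{1}{4} \left(- \frac{2}{55}\right) = -4 - \frac{1}{110} = - \frac{441}{110} \approx -4.0091$)
$P \left(5 - 46\right) = - \frac{441 \left(5 - 46\right)}{110} = \left(- \frac{441}{110}\right) \left(-41\right) = \frac{18081}{110}$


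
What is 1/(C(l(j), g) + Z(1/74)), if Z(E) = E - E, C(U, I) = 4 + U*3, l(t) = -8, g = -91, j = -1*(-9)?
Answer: -1/20 ≈ -0.050000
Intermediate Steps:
j = 9
C(U, I) = 4 + 3*U
Z(E) = 0
1/(C(l(j), g) + Z(1/74)) = 1/((4 + 3*(-8)) + 0) = 1/((4 - 24) + 0) = 1/(-20 + 0) = 1/(-20) = -1/20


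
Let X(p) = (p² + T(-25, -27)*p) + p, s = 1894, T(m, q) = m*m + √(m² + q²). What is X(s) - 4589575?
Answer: 183305 + 1894*√1354 ≈ 2.5300e+5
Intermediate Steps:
T(m, q) = m² + √(m² + q²)
X(p) = p + p² + p*(625 + √1354) (X(p) = (p² + ((-25)² + √((-25)² + (-27)²))*p) + p = (p² + (625 + √(625 + 729))*p) + p = (p² + (625 + √1354)*p) + p = (p² + p*(625 + √1354)) + p = p + p² + p*(625 + √1354))
X(s) - 4589575 = 1894*(626 + 1894 + √1354) - 4589575 = 1894*(2520 + √1354) - 4589575 = (4772880 + 1894*√1354) - 4589575 = 183305 + 1894*√1354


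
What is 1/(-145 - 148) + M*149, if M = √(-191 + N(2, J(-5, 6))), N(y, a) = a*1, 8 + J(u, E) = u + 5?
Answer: -1/293 + 149*I*√199 ≈ -0.003413 + 2101.9*I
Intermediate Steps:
J(u, E) = -3 + u (J(u, E) = -8 + (u + 5) = -8 + (5 + u) = -3 + u)
N(y, a) = a
M = I*√199 (M = √(-191 + (-3 - 5)) = √(-191 - 8) = √(-199) = I*√199 ≈ 14.107*I)
1/(-145 - 148) + M*149 = 1/(-145 - 148) + (I*√199)*149 = 1/(-293) + 149*I*√199 = -1/293 + 149*I*√199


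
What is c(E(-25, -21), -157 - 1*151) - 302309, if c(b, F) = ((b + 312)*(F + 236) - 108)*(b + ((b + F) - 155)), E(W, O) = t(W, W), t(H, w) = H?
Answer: 10353727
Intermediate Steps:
E(W, O) = W
c(b, F) = (-108 + (236 + F)*(312 + b))*(-155 + F + 2*b) (c(b, F) = ((312 + b)*(236 + F) - 108)*(b + ((F + b) - 155)) = ((236 + F)*(312 + b) - 108)*(b + (-155 + F + b)) = (-108 + (236 + F)*(312 + b))*(-155 + F + 2*b))
c(E(-25, -21), -157 - 1*151) - 302309 = (-11396220 + 312*(-157 - 1*151)² + 472*(-25)² + 25164*(-157 - 1*151) + 110468*(-25) - 25*(-157 - 1*151)² + 2*(-157 - 1*151)*(-25)² + 705*(-157 - 1*151)*(-25)) - 302309 = (-11396220 + 312*(-157 - 151)² + 472*625 + 25164*(-157 - 151) - 2761700 - 25*(-157 - 151)² + 2*(-157 - 151)*625 + 705*(-157 - 151)*(-25)) - 302309 = (-11396220 + 312*(-308)² + 295000 + 25164*(-308) - 2761700 - 25*(-308)² + 2*(-308)*625 + 705*(-308)*(-25)) - 302309 = (-11396220 + 312*94864 + 295000 - 7750512 - 2761700 - 25*94864 - 385000 + 5428500) - 302309 = (-11396220 + 29597568 + 295000 - 7750512 - 2761700 - 2371600 - 385000 + 5428500) - 302309 = 10656036 - 302309 = 10353727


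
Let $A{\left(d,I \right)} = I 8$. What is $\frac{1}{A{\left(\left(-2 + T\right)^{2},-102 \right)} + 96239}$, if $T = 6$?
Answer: $\frac{1}{95423} \approx 1.048 \cdot 10^{-5}$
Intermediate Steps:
$A{\left(d,I \right)} = 8 I$
$\frac{1}{A{\left(\left(-2 + T\right)^{2},-102 \right)} + 96239} = \frac{1}{8 \left(-102\right) + 96239} = \frac{1}{-816 + 96239} = \frac{1}{95423}$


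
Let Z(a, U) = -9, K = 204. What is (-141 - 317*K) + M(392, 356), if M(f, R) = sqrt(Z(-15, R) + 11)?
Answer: -64809 + sqrt(2) ≈ -64808.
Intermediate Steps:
M(f, R) = sqrt(2) (M(f, R) = sqrt(-9 + 11) = sqrt(2))
(-141 - 317*K) + M(392, 356) = (-141 - 317*204) + sqrt(2) = (-141 - 64668) + sqrt(2) = -64809 + sqrt(2)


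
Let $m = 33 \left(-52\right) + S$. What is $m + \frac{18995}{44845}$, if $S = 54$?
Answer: $- \frac{14902679}{8969} \approx -1661.6$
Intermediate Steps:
$m = -1662$ ($m = 33 \left(-52\right) + 54 = -1716 + 54 = -1662$)
$m + \frac{18995}{44845} = -1662 + \frac{18995}{44845} = -1662 + 18995 \cdot \frac{1}{44845} = -1662 + \frac{3799}{8969} = - \frac{14902679}{8969}$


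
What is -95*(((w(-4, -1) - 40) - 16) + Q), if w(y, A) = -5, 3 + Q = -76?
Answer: 13300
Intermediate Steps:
Q = -79 (Q = -3 - 76 = -79)
-95*(((w(-4, -1) - 40) - 16) + Q) = -95*(((-5 - 40) - 16) - 79) = -95*((-45 - 16) - 79) = -95*(-61 - 79) = -95*(-140) = 13300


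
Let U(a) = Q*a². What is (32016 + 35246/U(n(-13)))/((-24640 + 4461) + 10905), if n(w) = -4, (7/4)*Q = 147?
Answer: -21532375/6232128 ≈ -3.4551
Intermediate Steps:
Q = 84 (Q = (4/7)*147 = 84)
U(a) = 84*a²
(32016 + 35246/U(n(-13)))/((-24640 + 4461) + 10905) = (32016 + 35246/((84*(-4)²)))/((-24640 + 4461) + 10905) = (32016 + 35246/((84*16)))/(-20179 + 10905) = (32016 + 35246/1344)/(-9274) = (32016 + 35246*(1/1344))*(-1/9274) = (32016 + 17623/672)*(-1/9274) = (21532375/672)*(-1/9274) = -21532375/6232128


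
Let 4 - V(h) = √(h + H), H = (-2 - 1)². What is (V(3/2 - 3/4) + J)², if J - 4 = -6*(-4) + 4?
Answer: (72 - √39)²/4 ≈ 1080.9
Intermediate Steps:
H = 9 (H = (-3)² = 9)
J = 32 (J = 4 + (-6*(-4) + 4) = 4 + (24 + 4) = 4 + 28 = 32)
V(h) = 4 - √(9 + h) (V(h) = 4 - √(h + 9) = 4 - √(9 + h))
(V(3/2 - 3/4) + J)² = ((4 - √(9 + (3/2 - 3/4))) + 32)² = ((4 - √(9 + (3*(½) - 3*¼))) + 32)² = ((4 - √(9 + (3/2 - ¾))) + 32)² = ((4 - √(9 + ¾)) + 32)² = ((4 - √(39/4)) + 32)² = ((4 - √39/2) + 32)² = (36 - √39/2)²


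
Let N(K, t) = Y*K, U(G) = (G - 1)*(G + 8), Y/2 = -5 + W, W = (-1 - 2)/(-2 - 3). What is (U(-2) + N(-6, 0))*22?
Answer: 3828/5 ≈ 765.60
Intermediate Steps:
W = ⅗ (W = -3/(-5) = -3*(-⅕) = ⅗ ≈ 0.60000)
Y = -44/5 (Y = 2*(-5 + ⅗) = 2*(-22/5) = -44/5 ≈ -8.8000)
U(G) = (-1 + G)*(8 + G)
N(K, t) = -44*K/5
(U(-2) + N(-6, 0))*22 = ((-8 + (-2)² + 7*(-2)) - 44/5*(-6))*22 = ((-8 + 4 - 14) + 264/5)*22 = (-18 + 264/5)*22 = (174/5)*22 = 3828/5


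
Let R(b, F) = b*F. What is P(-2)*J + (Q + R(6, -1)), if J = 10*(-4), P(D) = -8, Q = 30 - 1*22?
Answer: 322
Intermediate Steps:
Q = 8 (Q = 30 - 22 = 8)
J = -40
R(b, F) = F*b
P(-2)*J + (Q + R(6, -1)) = -8*(-40) + (8 - 1*6) = 320 + (8 - 6) = 320 + 2 = 322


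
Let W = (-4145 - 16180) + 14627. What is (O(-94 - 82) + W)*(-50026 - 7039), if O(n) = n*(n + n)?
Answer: -3210134510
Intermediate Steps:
O(n) = 2*n² (O(n) = n*(2*n) = 2*n²)
W = -5698 (W = -20325 + 14627 = -5698)
(O(-94 - 82) + W)*(-50026 - 7039) = (2*(-94 - 82)² - 5698)*(-50026 - 7039) = (2*(-176)² - 5698)*(-57065) = (2*30976 - 5698)*(-57065) = (61952 - 5698)*(-57065) = 56254*(-57065) = -3210134510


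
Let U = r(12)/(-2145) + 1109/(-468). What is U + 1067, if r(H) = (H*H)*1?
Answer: 27401857/25740 ≈ 1064.6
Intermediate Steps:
r(H) = H**2 (r(H) = H**2*1 = H**2)
U = -62723/25740 (U = 12**2/(-2145) + 1109/(-468) = 144*(-1/2145) + 1109*(-1/468) = -48/715 - 1109/468 = -62723/25740 ≈ -2.4368)
U + 1067 = -62723/25740 + 1067 = 27401857/25740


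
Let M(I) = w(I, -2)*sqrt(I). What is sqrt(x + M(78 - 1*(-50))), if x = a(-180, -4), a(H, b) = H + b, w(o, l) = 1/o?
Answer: sqrt(-2944 + sqrt(2))/4 ≈ 13.561*I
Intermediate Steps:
x = -184 (x = -180 - 4 = -184)
M(I) = 1/sqrt(I) (M(I) = sqrt(I)/I = 1/sqrt(I))
sqrt(x + M(78 - 1*(-50))) = sqrt(-184 + 1/sqrt(78 - 1*(-50))) = sqrt(-184 + 1/sqrt(78 + 50)) = sqrt(-184 + 1/sqrt(128)) = sqrt(-184 + sqrt(2)/16)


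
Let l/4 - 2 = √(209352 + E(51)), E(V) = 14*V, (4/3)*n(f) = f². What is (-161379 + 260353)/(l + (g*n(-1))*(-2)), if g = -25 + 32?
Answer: 989740/13444199 + 1583584*√210066/13444199 ≈ 54.060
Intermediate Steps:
g = 7
n(f) = 3*f²/4
l = 8 + 4*√210066 (l = 8 + 4*√(209352 + 14*51) = 8 + 4*√(209352 + 714) = 8 + 4*√210066 ≈ 1841.3)
(-161379 + 260353)/(l + (g*n(-1))*(-2)) = (-161379 + 260353)/((8 + 4*√210066) + (7*((¾)*(-1)²))*(-2)) = 98974/((8 + 4*√210066) + (7*((¾)*1))*(-2)) = 98974/((8 + 4*√210066) + (7*(¾))*(-2)) = 98974/((8 + 4*√210066) + (21/4)*(-2)) = 98974/((8 + 4*√210066) - 21/2) = 98974/(-5/2 + 4*√210066)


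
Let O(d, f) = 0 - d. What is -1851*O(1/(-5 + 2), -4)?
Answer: -617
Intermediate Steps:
O(d, f) = -d
-1851*O(1/(-5 + 2), -4) = -(-1851)/(-5 + 2) = -(-1851)/(-3) = -(-1851)*(-1)/3 = -1851*1/3 = -617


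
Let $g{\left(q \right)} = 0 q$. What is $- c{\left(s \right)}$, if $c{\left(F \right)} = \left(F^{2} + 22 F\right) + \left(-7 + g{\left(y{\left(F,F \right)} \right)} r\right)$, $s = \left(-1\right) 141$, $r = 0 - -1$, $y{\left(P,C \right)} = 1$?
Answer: $-16772$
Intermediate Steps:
$g{\left(q \right)} = 0$
$r = 1$ ($r = 0 + 1 = 1$)
$s = -141$
$c{\left(F \right)} = -7 + F^{2} + 22 F$ ($c{\left(F \right)} = \left(F^{2} + 22 F\right) + \left(-7 + 0 \cdot 1\right) = \left(F^{2} + 22 F\right) + \left(-7 + 0\right) = \left(F^{2} + 22 F\right) - 7 = -7 + F^{2} + 22 F$)
$- c{\left(s \right)} = - (-7 + \left(-141\right)^{2} + 22 \left(-141\right)) = - (-7 + 19881 - 3102) = \left(-1\right) 16772 = -16772$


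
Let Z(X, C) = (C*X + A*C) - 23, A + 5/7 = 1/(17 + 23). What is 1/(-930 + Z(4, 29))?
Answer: -280/239957 ≈ -0.0011669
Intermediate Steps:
A = -193/280 (A = -5/7 + 1/(17 + 23) = -5/7 + 1/40 = -193/280 ≈ -0.68929)
Z(X, C) = -23 - 193*C/280 + C*X (Z(X, C) = (C*X - 193*C/280) - 23 = (-193*C/280 + C*X) - 23 = -23 - 193*C/280 + C*X)
1/(-930 + Z(4, 29)) = 1/(-930 + (-23 - 193/280*29 + 29*4)) = 1/(-930 + (-23 - 5597/280 + 116)) = 1/(-930 + 20443/280) = 1/(-239957/280) = -280/239957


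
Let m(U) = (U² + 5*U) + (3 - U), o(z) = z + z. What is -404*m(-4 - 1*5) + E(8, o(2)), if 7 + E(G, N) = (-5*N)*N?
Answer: -19479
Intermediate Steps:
o(z) = 2*z
E(G, N) = -7 - 5*N² (E(G, N) = -7 + (-5*N)*N = -7 - 5*N²)
m(U) = 3 + U² + 4*U
-404*m(-4 - 1*5) + E(8, o(2)) = -404*(3 + (-4 - 1*5)² + 4*(-4 - 1*5)) + (-7 - 5*(2*2)²) = -404*(3 + (-4 - 5)² + 4*(-4 - 5)) + (-7 - 5*4²) = -404*(3 + (-9)² + 4*(-9)) + (-7 - 5*16) = -404*(3 + 81 - 36) + (-7 - 80) = -404*48 - 87 = -19392 - 87 = -19479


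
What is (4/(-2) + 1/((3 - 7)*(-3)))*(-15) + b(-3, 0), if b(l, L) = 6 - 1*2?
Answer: 131/4 ≈ 32.750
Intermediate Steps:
b(l, L) = 4 (b(l, L) = 6 - 2 = 4)
(4/(-2) + 1/((3 - 7)*(-3)))*(-15) + b(-3, 0) = (4/(-2) + 1/((3 - 7)*(-3)))*(-15) + 4 = (4*(-½) - ⅓/(-4))*(-15) + 4 = (-2 - ¼*(-⅓))*(-15) + 4 = (-2 + 1/12)*(-15) + 4 = -23/12*(-15) + 4 = 115/4 + 4 = 131/4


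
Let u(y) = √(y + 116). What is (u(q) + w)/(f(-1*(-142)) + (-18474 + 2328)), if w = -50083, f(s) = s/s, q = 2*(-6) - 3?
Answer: 50083/16145 - √101/16145 ≈ 3.1015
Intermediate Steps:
q = -15 (q = -12 - 3 = -15)
f(s) = 1
u(y) = √(116 + y)
(u(q) + w)/(f(-1*(-142)) + (-18474 + 2328)) = (√(116 - 15) - 50083)/(1 + (-18474 + 2328)) = (√101 - 50083)/(1 - 16146) = (-50083 + √101)/(-16145) = (-50083 + √101)*(-1/16145) = 50083/16145 - √101/16145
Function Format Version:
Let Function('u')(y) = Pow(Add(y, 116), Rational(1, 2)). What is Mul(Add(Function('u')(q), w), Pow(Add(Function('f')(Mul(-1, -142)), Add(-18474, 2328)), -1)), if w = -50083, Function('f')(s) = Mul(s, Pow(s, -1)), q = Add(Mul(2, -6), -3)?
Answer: Add(Rational(50083, 16145), Mul(Rational(-1, 16145), Pow(101, Rational(1, 2)))) ≈ 3.1015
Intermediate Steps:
q = -15 (q = Add(-12, -3) = -15)
Function('f')(s) = 1
Function('u')(y) = Pow(Add(116, y), Rational(1, 2))
Mul(Add(Function('u')(q), w), Pow(Add(Function('f')(Mul(-1, -142)), Add(-18474, 2328)), -1)) = Mul(Add(Pow(Add(116, -15), Rational(1, 2)), -50083), Pow(Add(1, Add(-18474, 2328)), -1)) = Mul(Add(Pow(101, Rational(1, 2)), -50083), Pow(Add(1, -16146), -1)) = Mul(Add(-50083, Pow(101, Rational(1, 2))), Pow(-16145, -1)) = Mul(Add(-50083, Pow(101, Rational(1, 2))), Rational(-1, 16145)) = Add(Rational(50083, 16145), Mul(Rational(-1, 16145), Pow(101, Rational(1, 2))))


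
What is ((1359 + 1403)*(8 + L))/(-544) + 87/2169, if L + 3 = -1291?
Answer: 642015653/98328 ≈ 6529.3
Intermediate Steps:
L = -1294 (L = -3 - 1291 = -1294)
((1359 + 1403)*(8 + L))/(-544) + 87/2169 = ((1359 + 1403)*(8 - 1294))/(-544) + 87/2169 = (2762*(-1286))*(-1/544) + 87*(1/2169) = -3551932*(-1/544) + 29/723 = 887983/136 + 29/723 = 642015653/98328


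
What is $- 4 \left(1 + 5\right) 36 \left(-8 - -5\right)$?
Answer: $2592$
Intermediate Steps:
$- 4 \left(1 + 5\right) 36 \left(-8 - -5\right) = \left(-4\right) 6 \cdot 36 \left(-8 + 5\right) = \left(-24\right) 36 \left(-3\right) = \left(-864\right) \left(-3\right) = 2592$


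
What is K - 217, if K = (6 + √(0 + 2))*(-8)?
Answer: -265 - 8*√2 ≈ -276.31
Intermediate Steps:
K = -48 - 8*√2 (K = (6 + √2)*(-8) = -48 - 8*√2 ≈ -59.314)
K - 217 = (-48 - 8*√2) - 217 = -265 - 8*√2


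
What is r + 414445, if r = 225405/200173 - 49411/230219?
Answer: 19099171161393307/46083627887 ≈ 4.1445e+5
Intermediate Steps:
r = 42001765592/46083627887 (r = 225405*(1/200173) - 49411*1/230219 = 225405/200173 - 49411/230219 = 42001765592/46083627887 ≈ 0.91142)
r + 414445 = 42001765592/46083627887 + 414445 = 19099171161393307/46083627887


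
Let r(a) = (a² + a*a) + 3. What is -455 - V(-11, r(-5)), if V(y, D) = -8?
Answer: -447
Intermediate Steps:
r(a) = 3 + 2*a² (r(a) = (a² + a²) + 3 = 2*a² + 3 = 3 + 2*a²)
-455 - V(-11, r(-5)) = -455 - 1*(-8) = -455 + 8 = -447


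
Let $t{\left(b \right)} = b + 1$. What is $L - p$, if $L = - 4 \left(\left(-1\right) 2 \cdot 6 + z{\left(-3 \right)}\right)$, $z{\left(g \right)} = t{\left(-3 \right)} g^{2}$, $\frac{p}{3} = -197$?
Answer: $711$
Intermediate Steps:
$p = -591$ ($p = 3 \left(-197\right) = -591$)
$t{\left(b \right)} = 1 + b$
$z{\left(g \right)} = - 2 g^{2}$ ($z{\left(g \right)} = \left(1 - 3\right) g^{2} = - 2 g^{2}$)
$L = 120$ ($L = - 4 \left(\left(-1\right) 2 \cdot 6 - 2 \left(-3\right)^{2}\right) = - 4 \left(\left(-2\right) 6 - 18\right) = - 4 \left(-12 - 18\right) = \left(-4\right) \left(-30\right) = 120$)
$L - p = 120 - -591 = 120 + 591 = 711$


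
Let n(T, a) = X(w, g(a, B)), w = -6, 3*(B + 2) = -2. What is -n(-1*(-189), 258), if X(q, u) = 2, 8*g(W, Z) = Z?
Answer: -2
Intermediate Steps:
B = -8/3 (B = -2 + (⅓)*(-2) = -2 - ⅔ = -8/3 ≈ -2.6667)
g(W, Z) = Z/8
n(T, a) = 2
-n(-1*(-189), 258) = -1*2 = -2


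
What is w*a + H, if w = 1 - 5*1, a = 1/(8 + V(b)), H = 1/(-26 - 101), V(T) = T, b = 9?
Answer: -525/2159 ≈ -0.24317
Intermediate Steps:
H = -1/127 (H = 1/(-127) = -1/127 ≈ -0.0078740)
a = 1/17 (a = 1/(8 + 9) = 1/17 ≈ 0.058824)
w = -4 (w = 1 - 5 = -4)
w*a + H = -4*1/17 - 1/127 = -4/17 - 1/127 = -525/2159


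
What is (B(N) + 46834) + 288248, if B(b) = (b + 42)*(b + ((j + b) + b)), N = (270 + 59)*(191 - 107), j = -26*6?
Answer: 2290744938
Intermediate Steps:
j = -156
N = 27636 (N = 329*84 = 27636)
B(b) = (-156 + 3*b)*(42 + b) (B(b) = (b + 42)*(b + ((-156 + b) + b)) = (42 + b)*(b + (-156 + 2*b)) = (42 + b)*(-156 + 3*b) = (-156 + 3*b)*(42 + b))
(B(N) + 46834) + 288248 = ((-6552 - 30*27636 + 3*27636**2) + 46834) + 288248 = ((-6552 - 829080 + 3*763748496) + 46834) + 288248 = ((-6552 - 829080 + 2291245488) + 46834) + 288248 = (2290409856 + 46834) + 288248 = 2290456690 + 288248 = 2290744938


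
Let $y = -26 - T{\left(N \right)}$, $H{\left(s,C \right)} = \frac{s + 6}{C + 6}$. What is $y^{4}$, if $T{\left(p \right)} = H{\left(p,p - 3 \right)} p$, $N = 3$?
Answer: $\frac{13845841}{16} \approx 8.6537 \cdot 10^{5}$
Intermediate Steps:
$H{\left(s,C \right)} = \frac{6 + s}{6 + C}$
$T{\left(p \right)} = \frac{p \left(6 + p\right)}{3 + p}$ ($T{\left(p \right)} = \frac{6 + p}{6 + \left(p - 3\right)} p = \frac{6 + p}{6 + \left(-3 + p\right)} p = \frac{6 + p}{3 + p} p = \frac{p \left(6 + p\right)}{3 + p}$)
$y = - \frac{61}{2}$ ($y = -26 - \frac{3 \left(6 + 3\right)}{3 + 3} = -26 - 3 \cdot \frac{1}{6} \cdot 9 = -26 - \frac{9}{2} = - \frac{61}{2} \approx -30.5$)
$y^{4} = \left(- \frac{61}{2}\right)^{4} = \frac{13845841}{16}$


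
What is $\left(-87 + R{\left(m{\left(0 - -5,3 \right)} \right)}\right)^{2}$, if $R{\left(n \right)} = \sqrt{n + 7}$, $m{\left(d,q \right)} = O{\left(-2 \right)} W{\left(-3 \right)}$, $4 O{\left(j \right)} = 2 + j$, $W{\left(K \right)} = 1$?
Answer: $\left(87 - \sqrt{7}\right)^{2} \approx 7115.6$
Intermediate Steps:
$O{\left(j \right)} = \frac{1}{2} + \frac{j}{4}$ ($O{\left(j \right)} = \frac{2 + j}{4} = \frac{1}{2} + \frac{j}{4}$)
$m{\left(d,q \right)} = 0$ ($m{\left(d,q \right)} = \left(\frac{1}{2} + \frac{1}{4} \left(-2\right)\right) 1 = \left(\frac{1}{2} - \frac{1}{2}\right) 1 = 0 \cdot 1 = 0$)
$R{\left(n \right)} = \sqrt{7 + n}$
$\left(-87 + R{\left(m{\left(0 - -5,3 \right)} \right)}\right)^{2} = \left(-87 + \sqrt{7 + 0}\right)^{2} = \left(-87 + \sqrt{7}\right)^{2}$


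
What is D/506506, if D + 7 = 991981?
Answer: 495987/253253 ≈ 1.9585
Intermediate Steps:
D = 991974 (D = -7 + 991981 = 991974)
D/506506 = 991974/506506 = 991974*(1/506506) = 495987/253253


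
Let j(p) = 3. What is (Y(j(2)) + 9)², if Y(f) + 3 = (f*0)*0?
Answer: 36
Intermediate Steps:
Y(f) = -3 (Y(f) = -3 + (f*0)*0 = -3 + 0*0 = -3 + 0 = -3)
(Y(j(2)) + 9)² = (-3 + 9)² = 6² = 36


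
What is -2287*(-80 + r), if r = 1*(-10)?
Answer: 205830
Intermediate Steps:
r = -10
-2287*(-80 + r) = -2287*(-80 - 10) = -2287*(-90) = 205830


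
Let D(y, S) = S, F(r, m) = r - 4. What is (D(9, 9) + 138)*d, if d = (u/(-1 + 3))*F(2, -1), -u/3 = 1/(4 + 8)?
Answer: 147/4 ≈ 36.750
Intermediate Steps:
F(r, m) = -4 + r
u = -1/4 (u = -3/(4 + 8) = -3/12 = -3*1/12 = -1/4 ≈ -0.25000)
d = 1/4 (d = (-1/4/(-1 + 3))*(-4 + 2) = (-1/4/2)*(-2) = ((1/2)*(-1/4))*(-2) = -1/8*(-2) = 1/4 ≈ 0.25000)
(D(9, 9) + 138)*d = (9 + 138)*(1/4) = 147*(1/4) = 147/4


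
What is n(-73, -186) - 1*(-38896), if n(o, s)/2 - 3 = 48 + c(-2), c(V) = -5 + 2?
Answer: 38992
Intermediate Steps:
c(V) = -3
n(o, s) = 96 (n(o, s) = 6 + 2*(48 - 3) = 6 + 2*45 = 6 + 90 = 96)
n(-73, -186) - 1*(-38896) = 96 - 1*(-38896) = 96 + 38896 = 38992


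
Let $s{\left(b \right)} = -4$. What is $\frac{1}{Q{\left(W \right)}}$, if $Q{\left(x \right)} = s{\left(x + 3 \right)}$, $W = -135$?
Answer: $- \frac{1}{4} \approx -0.25$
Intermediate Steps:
$Q{\left(x \right)} = -4$
$\frac{1}{Q{\left(W \right)}} = \frac{1}{-4} = - \frac{1}{4}$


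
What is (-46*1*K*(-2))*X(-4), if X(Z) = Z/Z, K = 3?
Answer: 276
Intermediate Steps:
X(Z) = 1
(-46*1*K*(-2))*X(-4) = -46*1*3*(-2)*1 = -138*(-2)*1 = -46*(-6)*1 = 276*1 = 276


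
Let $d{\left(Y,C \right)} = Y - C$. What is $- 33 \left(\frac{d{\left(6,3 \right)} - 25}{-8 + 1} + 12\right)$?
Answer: $- \frac{3498}{7} \approx -499.71$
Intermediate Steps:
$- 33 \left(\frac{d{\left(6,3 \right)} - 25}{-8 + 1} + 12\right) = - 33 \left(\frac{\left(6 - 3\right) - 25}{-8 + 1} + 12\right) = - 33 \left(\frac{\left(6 - 3\right) - 25}{-7} + 12\right) = - 33 \left(\left(3 - 25\right) \left(- \frac{1}{7}\right) + 12\right) = - 33 \left(\left(-22\right) \left(- \frac{1}{7}\right) + 12\right) = - 33 \left(\frac{22}{7} + 12\right) = \left(-33\right) \frac{106}{7} = - \frac{3498}{7}$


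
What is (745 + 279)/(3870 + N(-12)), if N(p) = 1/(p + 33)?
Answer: 21504/81271 ≈ 0.26460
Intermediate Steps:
N(p) = 1/(33 + p)
(745 + 279)/(3870 + N(-12)) = (745 + 279)/(3870 + 1/(33 - 12)) = 1024/(3870 + 1/21) = 1024/(81271/21) = 1024*(21/81271) = 21504/81271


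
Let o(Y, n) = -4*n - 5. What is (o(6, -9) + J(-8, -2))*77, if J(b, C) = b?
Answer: 1771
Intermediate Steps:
o(Y, n) = -5 - 4*n
(o(6, -9) + J(-8, -2))*77 = ((-5 - 4*(-9)) - 8)*77 = ((-5 + 36) - 8)*77 = (31 - 8)*77 = 23*77 = 1771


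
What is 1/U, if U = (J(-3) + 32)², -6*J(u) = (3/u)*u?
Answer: 4/3969 ≈ 0.0010078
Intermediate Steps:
J(u) = -½ (J(u) = -3/u*u/6 = -⅙*3 = -½)
U = 3969/4 (U = (-½ + 32)² = (63/2)² = 3969/4 ≈ 992.25)
1/U = 1/(3969/4) = 4/3969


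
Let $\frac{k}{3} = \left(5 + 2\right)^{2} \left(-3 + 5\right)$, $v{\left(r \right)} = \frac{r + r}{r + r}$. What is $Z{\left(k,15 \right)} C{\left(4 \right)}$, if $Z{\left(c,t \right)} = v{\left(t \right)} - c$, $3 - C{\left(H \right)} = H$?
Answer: $293$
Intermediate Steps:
$v{\left(r \right)} = 1$ ($v{\left(r \right)} = \frac{2 r}{2 r} = 2 r \frac{1}{2 r} = 1$)
$C{\left(H \right)} = 3 - H$
$k = 294$ ($k = 3 \left(5 + 2\right)^{2} \left(-3 + 5\right) = 3 \cdot 7^{2} \cdot 2 = 3 \cdot 49 \cdot 2 = 3 \cdot 98 = 294$)
$Z{\left(c,t \right)} = 1 - c$
$Z{\left(k,15 \right)} C{\left(4 \right)} = \left(1 - 294\right) \left(3 - 4\right) = \left(-293\right) \left(-1\right) = 293$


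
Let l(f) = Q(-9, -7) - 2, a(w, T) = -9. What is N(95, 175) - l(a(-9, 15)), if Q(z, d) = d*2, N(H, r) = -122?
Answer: -106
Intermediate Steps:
Q(z, d) = 2*d
l(f) = -16 (l(f) = 2*(-7) - 2 = -14 - 2 = -16)
N(95, 175) - l(a(-9, 15)) = -122 - 1*(-16) = -122 + 16 = -106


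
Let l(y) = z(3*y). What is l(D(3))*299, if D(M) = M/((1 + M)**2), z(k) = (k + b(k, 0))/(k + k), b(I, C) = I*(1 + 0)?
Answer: 299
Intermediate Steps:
b(I, C) = I (b(I, C) = I*1 = I)
z(k) = 1 (z(k) = (k + k)/(k + k) = (2*k)/((2*k)) = (2*k)*(1/(2*k)) = 1)
D(M) = M/(1 + M)**2
l(y) = 1
l(D(3))*299 = 1*299 = 299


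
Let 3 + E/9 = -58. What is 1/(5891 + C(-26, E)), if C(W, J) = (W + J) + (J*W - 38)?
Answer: 1/19552 ≈ 5.1146e-5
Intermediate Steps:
E = -549 (E = -27 + 9*(-58) = -27 - 522 = -549)
C(W, J) = -38 + J + W + J*W (C(W, J) = (J + W) + (-38 + J*W) = -38 + J + W + J*W)
1/(5891 + C(-26, E)) = 1/(5891 + (-38 - 549 - 26 - 549*(-26))) = 1/(5891 + (-38 - 549 - 26 + 14274)) = 1/(5891 + 13661) = 1/19552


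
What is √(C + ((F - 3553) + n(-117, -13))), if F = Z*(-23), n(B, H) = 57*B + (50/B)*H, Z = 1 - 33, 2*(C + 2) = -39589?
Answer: I*√1053970/6 ≈ 171.1*I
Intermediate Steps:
C = -39593/2 (C = -2 + (½)*(-39589) = -2 - 39589/2 = -39593/2 ≈ -19797.)
Z = -32
n(B, H) = 57*B + 50*H/B
F = 736 (F = -32*(-23) = 736)
√(C + ((F - 3553) + n(-117, -13))) = √(-39593/2 + ((736 - 3553) + (57*(-117) + 50*(-13)/(-117)))) = √(-39593/2 + (-2817 + (-6669 + 50*(-13)*(-1/117)))) = √(-39593/2 + (-2817 + (-6669 + 50/9))) = √(-39593/2 + (-2817 - 59971/9)) = √(-39593/2 - 85324/9) = √(-526985/18) = I*√1053970/6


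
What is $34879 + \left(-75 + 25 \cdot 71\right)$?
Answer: $36579$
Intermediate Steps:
$34879 + \left(-75 + 25 \cdot 71\right) = 34879 + \left(-75 + 1775\right) = 34879 + 1700 = 36579$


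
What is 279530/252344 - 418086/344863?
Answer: -4550969597/43512054436 ≈ -0.10459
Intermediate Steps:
279530/252344 - 418086/344863 = 279530*(1/252344) - 418086*1/344863 = 139765/126172 - 418086/344863 = -4550969597/43512054436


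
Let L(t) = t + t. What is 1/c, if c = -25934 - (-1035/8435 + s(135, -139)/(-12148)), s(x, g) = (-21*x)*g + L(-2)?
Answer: -20493676/530815697841 ≈ -3.8608e-5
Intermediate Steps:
L(t) = 2*t
s(x, g) = -4 - 21*g*x (s(x, g) = (-21*x)*g + 2*(-2) = -21*g*x - 4 = -4 - 21*g*x)
c = -530815697841/20493676 (c = -25934 - (-1035/8435 + (-4 - 21*(-139)*135)/(-12148)) = -25934 - (-1035*1/8435 + (-4 + 394065)*(-1/12148)) = -25934 - (-207/1687 + 394061*(-1/12148)) = -25934 - (-207/1687 - 394061/12148) = -25934 - 1*(-667295543/20493676) = -25934 + 667295543/20493676 = -530815697841/20493676 ≈ -25901.)
1/c = 1/(-530815697841/20493676) = -20493676/530815697841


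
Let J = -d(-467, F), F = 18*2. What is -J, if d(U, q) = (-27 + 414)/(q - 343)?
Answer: -387/307 ≈ -1.2606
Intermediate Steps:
F = 36
d(U, q) = 387/(-343 + q)
J = 387/307 (J = -387/(-343 + 36) = -387/(-307) = -387*(-1)/307 = -1*(-387/307) = 387/307 ≈ 1.2606)
-J = -1*387/307 = -387/307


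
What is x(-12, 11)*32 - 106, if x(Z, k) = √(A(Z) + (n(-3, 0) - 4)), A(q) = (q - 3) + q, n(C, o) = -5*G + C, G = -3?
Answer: -106 + 32*I*√19 ≈ -106.0 + 139.48*I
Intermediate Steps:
n(C, o) = 15 + C (n(C, o) = -5*(-3) + C = 15 + C)
A(q) = -3 + 2*q (A(q) = (-3 + q) + q = -3 + 2*q)
x(Z, k) = √(5 + 2*Z) (x(Z, k) = √((-3 + 2*Z) + ((15 - 3) - 4)) = √((-3 + 2*Z) + (12 - 4)) = √((-3 + 2*Z) + 8) = √(5 + 2*Z))
x(-12, 11)*32 - 106 = √(5 + 2*(-12))*32 - 106 = √(5 - 24)*32 - 106 = √(-19)*32 - 106 = (I*√19)*32 - 106 = 32*I*√19 - 106 = -106 + 32*I*√19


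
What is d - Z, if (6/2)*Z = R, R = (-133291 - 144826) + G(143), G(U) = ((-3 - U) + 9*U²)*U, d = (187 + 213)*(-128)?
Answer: -8724156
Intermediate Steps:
d = -51200 (d = 400*(-128) = -51200)
G(U) = U*(-3 - U + 9*U²) (G(U) = (-3 - U + 9*U²)*U = U*(-3 - U + 9*U²))
R = 26018868 (R = (-133291 - 144826) + 143*(-3 - 1*143 + 9*143²) = -278117 + 143*(-3 - 143 + 9*20449) = -278117 + 143*(-3 - 143 + 184041) = -278117 + 143*183895 = -278117 + 26296985 = 26018868)
Z = 8672956 (Z = (⅓)*26018868 = 8672956)
d - Z = -51200 - 1*8672956 = -51200 - 8672956 = -8724156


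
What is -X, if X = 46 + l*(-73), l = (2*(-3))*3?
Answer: -1360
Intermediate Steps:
l = -18 (l = -6*3 = -18)
X = 1360 (X = 46 - 18*(-73) = 46 + 1314 = 1360)
-X = -1*1360 = -1360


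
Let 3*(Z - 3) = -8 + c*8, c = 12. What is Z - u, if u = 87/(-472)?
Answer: 46045/1416 ≈ 32.518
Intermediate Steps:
Z = 97/3 (Z = 3 + (-8 + 12*8)/3 = 3 + (-8 + 96)/3 = 3 + (⅓)*88 = 3 + 88/3 = 97/3 ≈ 32.333)
u = -87/472 (u = 87*(-1/472) = -87/472 ≈ -0.18432)
Z - u = 97/3 - 1*(-87/472) = 97/3 + 87/472 = 46045/1416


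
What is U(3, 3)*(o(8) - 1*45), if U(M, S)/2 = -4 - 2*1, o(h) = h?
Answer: 444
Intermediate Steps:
U(M, S) = -12 (U(M, S) = 2*(-4 - 2*1) = 2*(-4 - 2) = 2*(-6) = -12)
U(3, 3)*(o(8) - 1*45) = -12*(8 - 1*45) = -12*(8 - 45) = -12*(-37) = 444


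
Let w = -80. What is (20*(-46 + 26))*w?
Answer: 32000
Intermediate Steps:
(20*(-46 + 26))*w = (20*(-46 + 26))*(-80) = (20*(-20))*(-80) = -400*(-80) = 32000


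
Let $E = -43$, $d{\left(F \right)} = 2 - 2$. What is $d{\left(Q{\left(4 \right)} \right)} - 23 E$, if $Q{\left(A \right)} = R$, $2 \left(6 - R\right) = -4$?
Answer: $989$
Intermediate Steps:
$R = 8$ ($R = 6 - -2 = 6 + 2 = 8$)
$Q{\left(A \right)} = 8$
$d{\left(F \right)} = 0$
$d{\left(Q{\left(4 \right)} \right)} - 23 E = 0 - -989 = 0 + 989 = 989$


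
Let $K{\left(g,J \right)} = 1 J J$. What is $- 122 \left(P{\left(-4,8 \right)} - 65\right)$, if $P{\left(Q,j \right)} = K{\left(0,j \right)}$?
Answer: $122$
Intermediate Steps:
$K{\left(g,J \right)} = J^{2}$ ($K{\left(g,J \right)} = J J = J^{2}$)
$P{\left(Q,j \right)} = j^{2}$
$- 122 \left(P{\left(-4,8 \right)} - 65\right) = - 122 \left(8^{2} - 65\right) = - 122 \left(64 - 65\right) = \left(-122\right) \left(-1\right) = 122$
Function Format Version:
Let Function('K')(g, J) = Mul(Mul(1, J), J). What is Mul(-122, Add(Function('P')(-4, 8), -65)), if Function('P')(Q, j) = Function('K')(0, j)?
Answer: 122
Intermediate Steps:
Function('K')(g, J) = Pow(J, 2) (Function('K')(g, J) = Mul(J, J) = Pow(J, 2))
Function('P')(Q, j) = Pow(j, 2)
Mul(-122, Add(Function('P')(-4, 8), -65)) = Mul(-122, Add(Pow(8, 2), -65)) = Mul(-122, Add(64, -65)) = Mul(-122, -1) = 122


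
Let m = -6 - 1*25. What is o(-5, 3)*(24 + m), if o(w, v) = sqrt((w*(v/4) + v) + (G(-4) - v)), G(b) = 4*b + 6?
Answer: -7*I*sqrt(55)/2 ≈ -25.957*I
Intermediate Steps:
G(b) = 6 + 4*b
o(w, v) = sqrt(-10 + v*w/4) (o(w, v) = sqrt((w*(v/4) + v) + ((6 + 4*(-4)) - v)) = sqrt((w*(v*(1/4)) + v) + ((6 - 16) - v)) = sqrt((w*(v/4) + v) + (-10 - v)) = sqrt((v*w/4 + v) + (-10 - v)) = sqrt((v + v*w/4) + (-10 - v)) = sqrt(-10 + v*w/4))
m = -31 (m = -6 - 25 = -31)
o(-5, 3)*(24 + m) = (sqrt(-40 + 3*(-5))/2)*(24 - 31) = (sqrt(-40 - 15)/2)*(-7) = (sqrt(-55)/2)*(-7) = ((I*sqrt(55))/2)*(-7) = (I*sqrt(55)/2)*(-7) = -7*I*sqrt(55)/2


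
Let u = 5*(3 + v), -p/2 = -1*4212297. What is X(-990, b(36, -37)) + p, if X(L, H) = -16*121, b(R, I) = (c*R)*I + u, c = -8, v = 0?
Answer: 8422658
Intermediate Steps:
p = 8424594 (p = -(-2)*4212297 = -2*(-4212297) = 8424594)
u = 15 (u = 5*(3 + 0) = 5*3 = 15)
b(R, I) = 15 - 8*I*R (b(R, I) = (-8*R)*I + 15 = -8*I*R + 15 = 15 - 8*I*R)
X(L, H) = -1936
X(-990, b(36, -37)) + p = -1936 + 8424594 = 8422658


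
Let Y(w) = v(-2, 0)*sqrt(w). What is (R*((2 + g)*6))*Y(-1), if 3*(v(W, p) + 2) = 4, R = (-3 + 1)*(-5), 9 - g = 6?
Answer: -200*I ≈ -200.0*I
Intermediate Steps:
g = 3 (g = 9 - 1*6 = 9 - 6 = 3)
R = 10 (R = -2*(-5) = 10)
v(W, p) = -2/3 (v(W, p) = -2 + (1/3)*4 = -2 + 4/3 = -2/3)
Y(w) = -2*sqrt(w)/3
(R*((2 + g)*6))*Y(-1) = (10*((2 + 3)*6))*(-2*I/3) = (10*(5*6))*(-2*I/3) = (10*30)*(-2*I/3) = 300*(-2*I/3) = -200*I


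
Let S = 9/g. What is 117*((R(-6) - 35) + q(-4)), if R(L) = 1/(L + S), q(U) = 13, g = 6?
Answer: -2600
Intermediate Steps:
S = 3/2 (S = 9/6 = 9*(⅙) = 3/2 ≈ 1.5000)
R(L) = 1/(3/2 + L) (R(L) = 1/(L + 3/2) = 1/(3/2 + L))
117*((R(-6) - 35) + q(-4)) = 117*((2/(3 + 2*(-6)) - 35) + 13) = 117*((2/(3 - 12) - 35) + 13) = 117*((2/(-9) - 35) + 13) = 117*((2*(-⅑) - 35) + 13) = 117*((-2/9 - 35) + 13) = 117*(-317/9 + 13) = 117*(-200/9) = -2600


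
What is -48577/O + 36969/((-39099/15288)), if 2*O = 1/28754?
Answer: -36408735583852/13033 ≈ -2.7936e+9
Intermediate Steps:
O = 1/57508 (O = (½)/28754 = (½)*(1/28754) = 1/57508 ≈ 1.7389e-5)
-48577/O + 36969/((-39099/15288)) = -48577/1/57508 + 36969/((-39099/15288)) = -48577*57508 + 36969/((-39099*1/15288)) = -2793566116 + 36969/(-13033/5096) = -2793566116 + 36969*(-5096/13033) = -2793566116 - 188394024/13033 = -36408735583852/13033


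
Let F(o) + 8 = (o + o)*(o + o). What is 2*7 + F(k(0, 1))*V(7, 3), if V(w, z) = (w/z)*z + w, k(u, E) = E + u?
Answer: -42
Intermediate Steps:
V(w, z) = 2*w (V(w, z) = w + w = 2*w)
F(o) = -8 + 4*o**2 (F(o) = -8 + (o + o)*(o + o) = -8 + (2*o)*(2*o) = -8 + 4*o**2)
2*7 + F(k(0, 1))*V(7, 3) = 2*7 + (-8 + 4*(1 + 0)**2)*(2*7) = 14 + (-8 + 4*1**2)*14 = 14 + (-8 + 4*1)*14 = 14 + (-8 + 4)*14 = 14 - 4*14 = 14 - 56 = -42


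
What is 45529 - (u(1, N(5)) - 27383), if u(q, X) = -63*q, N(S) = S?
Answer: 72975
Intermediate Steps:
45529 - (u(1, N(5)) - 27383) = 45529 - (-63*1 - 27383) = 45529 - (-63 - 27383) = 45529 - 1*(-27446) = 45529 + 27446 = 72975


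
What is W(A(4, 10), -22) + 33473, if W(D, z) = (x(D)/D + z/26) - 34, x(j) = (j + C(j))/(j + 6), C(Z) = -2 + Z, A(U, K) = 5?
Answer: 23908384/715 ≈ 33438.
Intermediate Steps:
x(j) = (-2 + 2*j)/(6 + j) (x(j) = (j + (-2 + j))/(j + 6) = (-2 + 2*j)/(6 + j))
W(D, z) = -34 + z/26 + 2*(-1 + D)/(D*(6 + D)) (W(D, z) = ((2*(-1 + D)/(6 + D))/D + z/26) - 34 = (2*(-1 + D)/(D*(6 + D)) + z*(1/26)) - 34 = (2*(-1 + D)/(D*(6 + D)) + z/26) - 34 = (z/26 + 2*(-1 + D)/(D*(6 + D))) - 34 = -34 + z/26 + 2*(-1 + D)/(D*(6 + D)))
W(A(4, 10), -22) + 33473 = (1/26)*(-52 + 52*5 + 5*(-884 - 22)*(6 + 5))/(5*(6 + 5)) + 33473 = (1/26)*(⅕)*(-52 + 260 + 5*(-906)*11)/11 + 33473 = (1/26)*(⅕)*(1/11)*(-52 + 260 - 49830) + 33473 = (1/26)*(⅕)*(1/11)*(-49622) + 33473 = -24811/715 + 33473 = 23908384/715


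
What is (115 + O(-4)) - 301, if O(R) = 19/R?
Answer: -763/4 ≈ -190.75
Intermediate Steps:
(115 + O(-4)) - 301 = (115 + 19/(-4)) - 301 = (115 + 19*(-1/4)) - 301 = (115 - 19/4) - 301 = 441/4 - 301 = -763/4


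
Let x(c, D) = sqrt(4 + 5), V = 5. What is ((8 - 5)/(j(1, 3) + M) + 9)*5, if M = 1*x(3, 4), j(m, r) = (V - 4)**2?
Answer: 195/4 ≈ 48.750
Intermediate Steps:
x(c, D) = 3 (x(c, D) = sqrt(9) = 3)
j(m, r) = 1 (j(m, r) = (5 - 4)**2 = 1**2 = 1)
M = 3 (M = 1*3 = 3)
((8 - 5)/(j(1, 3) + M) + 9)*5 = ((8 - 5)/(1 + 3) + 9)*5 = (3/4 + 9)*5 = (39/4)*5 = 195/4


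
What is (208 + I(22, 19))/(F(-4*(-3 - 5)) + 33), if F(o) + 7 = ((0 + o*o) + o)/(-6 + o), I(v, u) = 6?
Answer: 1391/433 ≈ 3.2125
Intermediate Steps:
F(o) = -7 + (o + o²)/(-6 + o) (F(o) = -7 + ((0 + o*o) + o)/(-6 + o) = -7 + ((0 + o²) + o)/(-6 + o) = -7 + (o² + o)/(-6 + o) = -7 + (o + o²)/(-6 + o))
(208 + I(22, 19))/(F(-4*(-3 - 5)) + 33) = (208 + 6)/((42 + (-4*(-3 - 5))² - (-24)*(-3 - 5))/(-6 - 4*(-3 - 5)) + 33) = 214/((42 + (-4*(-8))² - (-24)*(-8))/(-6 - 4*(-8)) + 33) = 214/((42 + 32² - 6*32)/(-6 + 32) + 33) = 214/((42 + 1024 - 192)/26 + 33) = 214/((1/26)*874 + 33) = 214/(437/13 + 33) = 214/(866/13) = 214*(13/866) = 1391/433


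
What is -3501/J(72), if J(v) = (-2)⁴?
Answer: -3501/16 ≈ -218.81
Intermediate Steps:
J(v) = 16
-3501/J(72) = -3501/16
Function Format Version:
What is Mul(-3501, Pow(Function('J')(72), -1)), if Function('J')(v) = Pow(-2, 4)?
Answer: Rational(-3501, 16) ≈ -218.81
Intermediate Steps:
Function('J')(v) = 16
Mul(-3501, Pow(Function('J')(72), -1)) = Mul(-3501, Pow(16, -1)) = Mul(-3501, Rational(1, 16)) = Rational(-3501, 16)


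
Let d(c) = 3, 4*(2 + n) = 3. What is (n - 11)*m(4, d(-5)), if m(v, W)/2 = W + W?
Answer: -147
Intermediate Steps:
n = -5/4 (n = -2 + (¼)*3 = -2 + ¾ = -5/4 ≈ -1.2500)
m(v, W) = 4*W (m(v, W) = 2*(W + W) = 2*(2*W) = 4*W)
(n - 11)*m(4, d(-5)) = (-5/4 - 11)*(4*3) = -49/4*12 = -147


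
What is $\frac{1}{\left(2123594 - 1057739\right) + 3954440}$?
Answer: $\frac{1}{5020295} \approx 1.9919 \cdot 10^{-7}$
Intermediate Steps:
$\frac{1}{\left(2123594 - 1057739\right) + 3954440} = \frac{1}{1065855 + 3954440} = \frac{1}{5020295}$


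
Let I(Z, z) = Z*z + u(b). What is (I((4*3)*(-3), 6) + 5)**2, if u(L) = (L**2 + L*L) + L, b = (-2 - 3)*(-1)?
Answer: 24336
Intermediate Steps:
b = 5 (b = -5*(-1) = 5)
u(L) = L + 2*L**2 (u(L) = (L**2 + L**2) + L = 2*L**2 + L = L + 2*L**2)
I(Z, z) = 55 + Z*z (I(Z, z) = Z*z + 5*(1 + 2*5) = Z*z + 5*(1 + 10) = Z*z + 5*11 = Z*z + 55 = 55 + Z*z)
(I((4*3)*(-3), 6) + 5)**2 = ((55 + ((4*3)*(-3))*6) + 5)**2 = ((55 + (12*(-3))*6) + 5)**2 = ((55 - 36*6) + 5)**2 = ((55 - 216) + 5)**2 = (-161 + 5)**2 = (-156)**2 = 24336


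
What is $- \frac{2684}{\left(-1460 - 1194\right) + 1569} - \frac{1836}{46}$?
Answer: $- \frac{934298}{24955} \approx -37.439$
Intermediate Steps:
$- \frac{2684}{\left(-1460 - 1194\right) + 1569} - \frac{1836}{46} = - \frac{2684}{-2654 + 1569} - \frac{918}{23} = - \frac{2684}{-1085} - \frac{918}{23} = \left(-2684\right) \left(- \frac{1}{1085}\right) - \frac{918}{23} = \frac{2684}{1085} - \frac{918}{23} = - \frac{934298}{24955}$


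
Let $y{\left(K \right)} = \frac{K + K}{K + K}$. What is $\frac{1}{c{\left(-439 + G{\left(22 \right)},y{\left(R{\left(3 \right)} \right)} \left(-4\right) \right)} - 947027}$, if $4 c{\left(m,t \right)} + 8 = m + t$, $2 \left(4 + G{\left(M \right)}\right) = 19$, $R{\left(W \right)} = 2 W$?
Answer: $- \frac{8}{7577107} \approx -1.0558 \cdot 10^{-6}$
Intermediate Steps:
$G{\left(M \right)} = \frac{11}{2}$ ($G{\left(M \right)} = -4 + \frac{1}{2} \cdot 19 = -4 + \frac{19}{2} = \frac{11}{2}$)
$y{\left(K \right)} = 1$ ($y{\left(K \right)} = \frac{2 K}{2 K} = 2 K \frac{1}{2 K} = 1$)
$c{\left(m,t \right)} = -2 + \frac{m}{4} + \frac{t}{4}$ ($c{\left(m,t \right)} = -2 + \frac{m + t}{4} = -2 + \left(\frac{m}{4} + \frac{t}{4}\right) = -2 + \frac{m}{4} + \frac{t}{4}$)
$\frac{1}{c{\left(-439 + G{\left(22 \right)},y{\left(R{\left(3 \right)} \right)} \left(-4\right) \right)} - 947027} = \frac{1}{\left(-2 + \frac{-439 + \frac{11}{2}}{4} + \frac{1 \left(-4\right)}{4}\right) - 947027} = \frac{1}{\left(-2 + \frac{1}{4} \left(- \frac{867}{2}\right) + \frac{1}{4} \left(-4\right)\right) - 947027} = \frac{1}{\left(-2 - \frac{867}{8} - 1\right) - 947027} = \frac{1}{- \frac{891}{8} - 947027} = \frac{1}{- \frac{7577107}{8}} = - \frac{8}{7577107}$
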